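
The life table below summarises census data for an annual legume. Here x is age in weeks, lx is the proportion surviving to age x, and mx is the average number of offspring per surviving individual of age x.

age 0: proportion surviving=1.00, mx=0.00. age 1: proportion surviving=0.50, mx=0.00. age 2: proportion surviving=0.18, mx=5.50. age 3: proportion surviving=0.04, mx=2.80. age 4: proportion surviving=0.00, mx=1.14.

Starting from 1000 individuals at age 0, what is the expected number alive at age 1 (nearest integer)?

Expected survivors = N0 · l_1 = 1000 × 0.50 = 500 → 500

500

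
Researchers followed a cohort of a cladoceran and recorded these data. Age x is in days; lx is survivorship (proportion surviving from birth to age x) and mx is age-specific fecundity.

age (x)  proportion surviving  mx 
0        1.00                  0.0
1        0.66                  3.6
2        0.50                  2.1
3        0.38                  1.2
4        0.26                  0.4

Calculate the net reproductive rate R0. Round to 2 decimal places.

3.99

lx·mx by age: 0, 2.376, 1.05, 0.456, 0.104
R0 = Σ lx·mx = 3.986 → 3.99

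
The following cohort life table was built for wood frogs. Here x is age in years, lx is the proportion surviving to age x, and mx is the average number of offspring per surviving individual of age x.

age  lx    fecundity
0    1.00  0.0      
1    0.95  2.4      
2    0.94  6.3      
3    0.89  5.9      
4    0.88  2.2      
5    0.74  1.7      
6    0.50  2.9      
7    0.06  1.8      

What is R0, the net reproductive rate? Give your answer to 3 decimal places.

18.205

lx·mx by age: 0, 2.28, 5.922, 5.251, 1.936, 1.258, 1.45, 0.108
R0 = Σ lx·mx = 18.205 → 18.205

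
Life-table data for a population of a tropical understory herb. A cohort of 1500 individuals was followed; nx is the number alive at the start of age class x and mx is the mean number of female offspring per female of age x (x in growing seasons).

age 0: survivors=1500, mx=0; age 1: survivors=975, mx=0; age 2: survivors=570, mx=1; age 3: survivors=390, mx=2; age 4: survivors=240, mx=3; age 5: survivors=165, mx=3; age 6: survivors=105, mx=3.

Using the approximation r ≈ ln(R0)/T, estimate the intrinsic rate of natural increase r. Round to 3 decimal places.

0.175

lx = nx/n0 = nx/1500: 1, 0.65, 0.38, 0.26, 0.16, 0.11, 0.07
R0 = Σ lx·mx = 0 + 0 + 0.38 + 0.52 + 0.48 + 0.33 + 0.21 = 1.92
Σ x·lx·mx = 7.15; T = 7.15/1.92 = 3.72396…
r ≈ ln(R0)/T = ln(1.92)/3.72396… = 0.17517… → 0.175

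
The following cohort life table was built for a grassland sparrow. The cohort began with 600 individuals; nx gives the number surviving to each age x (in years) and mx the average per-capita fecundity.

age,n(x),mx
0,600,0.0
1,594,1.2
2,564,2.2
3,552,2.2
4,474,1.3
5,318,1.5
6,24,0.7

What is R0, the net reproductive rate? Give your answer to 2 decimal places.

7.13

lx = nx/n0 = nx/600: 1, 0.99, 0.94, 0.92, 0.79, 0.53, 0.04
lx·mx by age: 0, 1.188, 2.068, 2.024, 1.027, 0.795, 0.028
R0 = Σ lx·mx = 7.13 → 7.13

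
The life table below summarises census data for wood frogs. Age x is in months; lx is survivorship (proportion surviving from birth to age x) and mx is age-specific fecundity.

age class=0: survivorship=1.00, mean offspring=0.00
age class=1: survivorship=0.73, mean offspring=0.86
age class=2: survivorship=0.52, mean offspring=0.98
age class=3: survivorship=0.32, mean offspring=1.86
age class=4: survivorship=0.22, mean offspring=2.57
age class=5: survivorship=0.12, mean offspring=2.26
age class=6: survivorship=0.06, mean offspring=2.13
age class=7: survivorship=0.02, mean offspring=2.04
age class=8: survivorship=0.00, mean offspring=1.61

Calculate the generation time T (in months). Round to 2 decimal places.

lx·mx: 0, 0.6278, 0.5096, 0.5952, 0.5654, 0.2712, 0.1278, 0.0408, 0 → R0 = 2.7378
x·lx·mx: 0, 0.6278, 1.0192, 1.7856, 2.2616, 1.356, 0.7668, 0.2856, 0 → Σ = 8.1026
T = 8.1026 / 2.7378 = 2.95953… → 2.96

2.96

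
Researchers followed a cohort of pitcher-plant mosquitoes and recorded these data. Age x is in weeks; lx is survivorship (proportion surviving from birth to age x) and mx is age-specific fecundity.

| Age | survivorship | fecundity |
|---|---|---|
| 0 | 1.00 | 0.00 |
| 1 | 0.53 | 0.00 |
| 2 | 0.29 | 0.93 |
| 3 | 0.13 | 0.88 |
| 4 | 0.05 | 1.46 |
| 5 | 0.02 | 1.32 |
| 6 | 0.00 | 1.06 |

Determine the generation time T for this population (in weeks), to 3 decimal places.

lx·mx: 0, 0, 0.2697, 0.1144, 0.073, 0.0264, 0 → R0 = 0.4835
x·lx·mx: 0, 0, 0.5394, 0.3432, 0.292, 0.132, 0 → Σ = 1.3066
T = 1.3066 / 0.4835 = 2.702378… → 2.702

2.702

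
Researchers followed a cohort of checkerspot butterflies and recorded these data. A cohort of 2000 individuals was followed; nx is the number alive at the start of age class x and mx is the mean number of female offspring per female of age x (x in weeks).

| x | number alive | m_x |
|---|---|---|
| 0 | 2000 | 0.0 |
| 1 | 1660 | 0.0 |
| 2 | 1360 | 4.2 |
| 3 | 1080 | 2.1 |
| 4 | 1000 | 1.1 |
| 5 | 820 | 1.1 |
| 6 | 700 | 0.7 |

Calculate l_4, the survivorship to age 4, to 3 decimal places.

0.500

l_4 = n_4/n_0 = 1000/2000 = 0.5 → 0.500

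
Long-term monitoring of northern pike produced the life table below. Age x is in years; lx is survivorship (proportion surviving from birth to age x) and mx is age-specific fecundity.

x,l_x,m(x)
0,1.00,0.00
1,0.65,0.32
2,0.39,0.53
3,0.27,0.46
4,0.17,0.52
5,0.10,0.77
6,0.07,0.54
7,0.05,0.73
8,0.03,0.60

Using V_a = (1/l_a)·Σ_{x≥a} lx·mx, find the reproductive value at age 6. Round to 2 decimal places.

lx·mx for x ≥ 6: 0.0378, 0.0365, 0.018 → sum = 0.0923
V_6 = 0.0923 / l_6 = 0.0923 / 0.07 = 1.318571… → 1.32

1.32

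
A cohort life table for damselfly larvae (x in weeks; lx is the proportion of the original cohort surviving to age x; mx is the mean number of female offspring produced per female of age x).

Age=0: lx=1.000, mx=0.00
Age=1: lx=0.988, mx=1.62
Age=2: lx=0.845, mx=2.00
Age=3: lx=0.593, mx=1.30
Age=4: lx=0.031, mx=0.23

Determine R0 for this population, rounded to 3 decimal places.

4.069

lx·mx by age: 0, 1.60056, 1.69, 0.7709, 0.00713
R0 = Σ lx·mx = 4.06859 → 4.069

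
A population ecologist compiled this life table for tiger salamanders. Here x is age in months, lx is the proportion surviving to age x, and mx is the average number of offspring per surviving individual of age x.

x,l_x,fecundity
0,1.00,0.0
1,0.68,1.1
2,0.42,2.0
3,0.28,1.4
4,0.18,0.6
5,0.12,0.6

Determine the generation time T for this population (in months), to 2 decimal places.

lx·mx: 0, 0.748, 0.84, 0.392, 0.108, 0.072 → R0 = 2.16
x·lx·mx: 0, 0.748, 1.68, 1.176, 0.432, 0.36 → Σ = 4.396
T = 4.396 / 2.16 = 2.035185… → 2.04

2.04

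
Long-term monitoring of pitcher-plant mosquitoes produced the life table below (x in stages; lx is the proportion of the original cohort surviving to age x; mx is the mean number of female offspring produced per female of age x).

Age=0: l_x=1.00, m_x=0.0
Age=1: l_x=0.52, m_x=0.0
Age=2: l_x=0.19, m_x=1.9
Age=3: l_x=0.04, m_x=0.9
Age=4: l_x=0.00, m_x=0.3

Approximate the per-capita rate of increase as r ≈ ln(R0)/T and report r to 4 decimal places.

-0.4419

R0 = Σ lx·mx = 0 + 0 + 0.361 + 0.036 + 0 = 0.397
Σ x·lx·mx = 0.83; T = 0.83/0.397 = 2.09068…
r ≈ ln(R0)/T = ln(0.397)/2.09068… = -0.441875… → -0.4419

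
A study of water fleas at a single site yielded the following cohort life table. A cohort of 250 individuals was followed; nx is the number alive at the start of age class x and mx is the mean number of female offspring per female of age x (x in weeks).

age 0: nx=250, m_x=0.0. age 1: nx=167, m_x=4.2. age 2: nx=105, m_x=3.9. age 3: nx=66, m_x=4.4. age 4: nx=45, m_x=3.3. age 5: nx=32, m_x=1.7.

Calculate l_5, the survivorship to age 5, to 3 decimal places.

0.128

l_5 = n_5/n_0 = 32/250 = 0.128 → 0.128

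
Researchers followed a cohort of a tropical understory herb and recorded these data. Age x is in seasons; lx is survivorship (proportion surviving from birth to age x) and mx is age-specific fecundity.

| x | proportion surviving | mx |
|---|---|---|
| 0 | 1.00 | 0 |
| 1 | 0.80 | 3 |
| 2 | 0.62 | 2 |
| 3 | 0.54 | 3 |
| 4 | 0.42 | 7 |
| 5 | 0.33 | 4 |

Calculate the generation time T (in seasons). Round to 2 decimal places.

lx·mx: 0, 2.4, 1.24, 1.62, 2.94, 1.32 → R0 = 9.52
x·lx·mx: 0, 2.4, 2.48, 4.86, 11.76, 6.6 → Σ = 28.1
T = 28.1 / 9.52 = 2.951681… → 2.95

2.95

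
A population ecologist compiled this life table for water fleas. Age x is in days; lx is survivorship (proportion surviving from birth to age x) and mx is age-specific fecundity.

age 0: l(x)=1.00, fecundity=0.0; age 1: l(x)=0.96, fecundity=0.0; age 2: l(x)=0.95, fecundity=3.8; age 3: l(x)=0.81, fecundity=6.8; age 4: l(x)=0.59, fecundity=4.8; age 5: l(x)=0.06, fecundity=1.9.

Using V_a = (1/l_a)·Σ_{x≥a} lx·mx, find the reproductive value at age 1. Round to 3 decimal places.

12.567

lx·mx for x ≥ 1: 0, 3.61, 5.508, 2.832, 0.114 → sum = 12.064
V_1 = 12.064 / l_1 = 12.064 / 0.96 = 12.566667… → 12.567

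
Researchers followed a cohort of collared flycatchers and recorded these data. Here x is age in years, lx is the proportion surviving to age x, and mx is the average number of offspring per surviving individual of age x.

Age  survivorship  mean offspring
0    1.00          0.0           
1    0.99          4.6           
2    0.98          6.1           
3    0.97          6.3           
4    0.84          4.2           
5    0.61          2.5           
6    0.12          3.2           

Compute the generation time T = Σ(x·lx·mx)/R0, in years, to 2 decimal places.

2.67

lx·mx: 0, 4.554, 5.978, 6.111, 3.528, 1.525, 0.384 → R0 = 22.08
x·lx·mx: 0, 4.554, 11.956, 18.333, 14.112, 7.625, 2.304 → Σ = 58.884
T = 58.884 / 22.08 = 2.666848… → 2.67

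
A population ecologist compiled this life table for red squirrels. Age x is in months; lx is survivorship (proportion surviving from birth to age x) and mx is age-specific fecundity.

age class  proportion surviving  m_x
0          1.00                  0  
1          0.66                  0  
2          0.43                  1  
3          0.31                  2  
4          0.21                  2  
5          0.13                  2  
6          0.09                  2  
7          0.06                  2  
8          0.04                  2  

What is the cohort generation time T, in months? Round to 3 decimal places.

3.915

lx·mx: 0, 0, 0.43, 0.62, 0.42, 0.26, 0.18, 0.12, 0.08 → R0 = 2.11
x·lx·mx: 0, 0, 0.86, 1.86, 1.68, 1.3, 1.08, 0.84, 0.64 → Σ = 8.26
T = 8.26 / 2.11 = 3.914692… → 3.915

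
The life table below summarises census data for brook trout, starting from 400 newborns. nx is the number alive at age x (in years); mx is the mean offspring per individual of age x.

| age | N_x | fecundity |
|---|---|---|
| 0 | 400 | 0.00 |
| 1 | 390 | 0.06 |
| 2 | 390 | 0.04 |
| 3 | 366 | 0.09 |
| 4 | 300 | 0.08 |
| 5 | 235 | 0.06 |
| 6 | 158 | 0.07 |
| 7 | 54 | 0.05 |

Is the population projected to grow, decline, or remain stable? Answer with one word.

declining

lx = nx/n0 = nx/400: 1, 0.975, 0.975, 0.915, 0.75, 0.5875, 0.395, 0.135
R0 = Σ lx·mx = 0 + 0.0585 + 0.039 + 0.08235 + 0.06 + 0.03525 + 0.02765 + 0.00675 = 0.3095
R0 < 1, so the population is declining.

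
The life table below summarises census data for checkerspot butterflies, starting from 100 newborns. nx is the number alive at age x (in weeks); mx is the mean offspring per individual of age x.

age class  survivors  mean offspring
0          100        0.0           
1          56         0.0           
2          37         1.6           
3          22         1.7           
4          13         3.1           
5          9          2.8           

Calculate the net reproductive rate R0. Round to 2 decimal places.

lx = nx/n0 = nx/100: 1, 0.56, 0.37, 0.22, 0.13, 0.09
lx·mx by age: 0, 0, 0.592, 0.374, 0.403, 0.252
R0 = Σ lx·mx = 1.621 → 1.62

1.62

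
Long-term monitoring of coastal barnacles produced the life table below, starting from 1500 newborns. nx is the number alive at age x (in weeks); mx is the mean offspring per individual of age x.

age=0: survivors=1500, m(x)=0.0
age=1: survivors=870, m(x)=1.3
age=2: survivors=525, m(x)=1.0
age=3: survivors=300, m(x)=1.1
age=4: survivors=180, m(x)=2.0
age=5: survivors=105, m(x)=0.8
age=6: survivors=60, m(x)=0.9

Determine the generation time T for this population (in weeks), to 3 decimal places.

2.156

lx = nx/n0 = nx/1500: 1, 0.58, 0.35, 0.2, 0.12, 0.07, 0.04
lx·mx: 0, 0.754, 0.35, 0.22, 0.24, 0.056, 0.036 → R0 = 1.656
x·lx·mx: 0, 0.754, 0.7, 0.66, 0.96, 0.28, 0.216 → Σ = 3.57
T = 3.57 / 1.656 = 2.155797… → 2.156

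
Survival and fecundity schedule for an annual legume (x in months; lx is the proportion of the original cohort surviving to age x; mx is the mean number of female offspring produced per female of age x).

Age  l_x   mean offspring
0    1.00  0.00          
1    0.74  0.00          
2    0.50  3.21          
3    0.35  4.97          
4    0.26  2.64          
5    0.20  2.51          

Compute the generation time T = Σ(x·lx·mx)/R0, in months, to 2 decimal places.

lx·mx: 0, 0, 1.605, 1.7395, 0.6864, 0.502 → R0 = 4.5329
x·lx·mx: 0, 0, 3.21, 5.2185, 2.7456, 2.51 → Σ = 13.6841
T = 13.6841 / 4.5329 = 3.01884… → 3.02

3.02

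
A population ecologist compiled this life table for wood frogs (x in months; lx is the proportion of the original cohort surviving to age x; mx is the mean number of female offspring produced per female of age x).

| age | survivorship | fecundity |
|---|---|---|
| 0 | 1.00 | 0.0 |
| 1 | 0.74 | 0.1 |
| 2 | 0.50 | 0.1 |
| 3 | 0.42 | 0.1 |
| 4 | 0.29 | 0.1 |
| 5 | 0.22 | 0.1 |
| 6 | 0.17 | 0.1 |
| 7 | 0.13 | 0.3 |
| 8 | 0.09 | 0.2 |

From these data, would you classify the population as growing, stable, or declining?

declining

R0 = Σ lx·mx = 0 + 0.074 + 0.05 + 0.042 + 0.029 + 0.022 + 0.017 + 0.039 + 0.018 = 0.291
R0 < 1, so the population is declining.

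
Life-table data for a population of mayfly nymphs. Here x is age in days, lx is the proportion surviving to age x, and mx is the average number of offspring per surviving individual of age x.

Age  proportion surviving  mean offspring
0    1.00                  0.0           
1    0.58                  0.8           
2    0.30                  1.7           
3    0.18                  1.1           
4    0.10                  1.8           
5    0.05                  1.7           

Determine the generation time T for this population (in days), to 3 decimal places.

2.243

lx·mx: 0, 0.464, 0.51, 0.198, 0.18, 0.085 → R0 = 1.437
x·lx·mx: 0, 0.464, 1.02, 0.594, 0.72, 0.425 → Σ = 3.223
T = 3.223 / 1.437 = 2.242867… → 2.243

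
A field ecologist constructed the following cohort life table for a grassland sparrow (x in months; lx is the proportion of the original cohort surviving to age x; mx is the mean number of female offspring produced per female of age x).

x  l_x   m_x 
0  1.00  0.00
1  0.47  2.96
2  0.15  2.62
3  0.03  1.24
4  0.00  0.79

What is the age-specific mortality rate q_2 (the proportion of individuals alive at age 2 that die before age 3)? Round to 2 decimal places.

q_2 = (l_2 − l_3) / l_2 = (0.15 − 0.03) / 0.15
     = 0.12 / 0.15 = 0.8 → 0.80

0.80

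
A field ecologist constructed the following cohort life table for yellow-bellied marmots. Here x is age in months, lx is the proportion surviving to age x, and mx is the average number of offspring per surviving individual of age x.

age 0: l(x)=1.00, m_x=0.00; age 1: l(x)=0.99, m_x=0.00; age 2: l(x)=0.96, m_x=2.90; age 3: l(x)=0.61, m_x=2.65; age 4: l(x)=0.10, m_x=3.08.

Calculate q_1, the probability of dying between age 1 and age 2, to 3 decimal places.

q_1 = (l_1 − l_2) / l_1 = (0.99 − 0.96) / 0.99
     = 0.03 / 0.99 = 0.030303… → 0.030

0.030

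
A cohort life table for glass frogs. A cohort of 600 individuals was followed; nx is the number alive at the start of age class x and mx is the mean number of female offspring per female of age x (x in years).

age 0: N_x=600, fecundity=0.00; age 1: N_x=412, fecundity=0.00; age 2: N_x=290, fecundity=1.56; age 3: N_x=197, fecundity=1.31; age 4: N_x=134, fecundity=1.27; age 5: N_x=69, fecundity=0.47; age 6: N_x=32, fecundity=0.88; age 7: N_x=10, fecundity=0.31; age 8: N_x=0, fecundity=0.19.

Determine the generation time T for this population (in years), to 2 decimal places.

2.87

lx = nx/n0 = nx/600: 1, 0.68667…, 0.48333…, 0.32833…, 0.22333…, 0.115, 0.05333…, 0.01667…, 0
lx·mx: 0, 0, 0.754…, 0.430117…, 0.283633…, 0.05405, 0.046933…, 0.005167…, 0 → R0 = 1.5739…
x·lx·mx: 0, 0, 1.508…, 1.29035…, 1.134533…, 0.27025, 0.2816…, 0.036167…, 0 → Σ = 4.5209…
T = 4.5209… / 1.5739… = 2.872419… → 2.87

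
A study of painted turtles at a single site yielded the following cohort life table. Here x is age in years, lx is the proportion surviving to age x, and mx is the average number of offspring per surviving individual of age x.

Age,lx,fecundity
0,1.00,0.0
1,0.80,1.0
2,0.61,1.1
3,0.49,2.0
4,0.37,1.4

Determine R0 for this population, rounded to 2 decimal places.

lx·mx by age: 0, 0.8, 0.671, 0.98, 0.518
R0 = Σ lx·mx = 2.969 → 2.97

2.97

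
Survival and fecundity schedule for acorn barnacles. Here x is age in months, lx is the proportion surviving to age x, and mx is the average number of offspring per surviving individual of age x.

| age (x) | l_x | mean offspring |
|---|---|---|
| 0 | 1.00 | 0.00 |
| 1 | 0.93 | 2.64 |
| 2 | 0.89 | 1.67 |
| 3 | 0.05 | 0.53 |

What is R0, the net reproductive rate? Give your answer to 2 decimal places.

lx·mx by age: 0, 2.4552, 1.4863, 0.0265
R0 = Σ lx·mx = 3.968 → 3.97

3.97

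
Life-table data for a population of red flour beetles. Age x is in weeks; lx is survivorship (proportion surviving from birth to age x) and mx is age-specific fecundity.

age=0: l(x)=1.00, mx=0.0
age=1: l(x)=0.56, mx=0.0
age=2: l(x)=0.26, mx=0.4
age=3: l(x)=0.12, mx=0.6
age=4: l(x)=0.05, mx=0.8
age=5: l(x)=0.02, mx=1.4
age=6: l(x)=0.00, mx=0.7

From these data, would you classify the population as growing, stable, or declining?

declining

R0 = Σ lx·mx = 0 + 0 + 0.104 + 0.072 + 0.04 + 0.028 + 0 = 0.244
R0 < 1, so the population is declining.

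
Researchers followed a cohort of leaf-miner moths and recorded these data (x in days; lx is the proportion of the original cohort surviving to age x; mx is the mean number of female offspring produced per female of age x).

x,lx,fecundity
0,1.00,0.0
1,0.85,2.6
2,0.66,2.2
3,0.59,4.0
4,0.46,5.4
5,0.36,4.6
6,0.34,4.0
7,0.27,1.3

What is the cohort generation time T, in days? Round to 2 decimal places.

3.46

lx·mx: 0, 2.21, 1.452, 2.36, 2.484, 1.656, 1.36, 0.351 → R0 = 11.873
x·lx·mx: 0, 2.21, 2.904, 7.08, 9.936, 8.28, 8.16, 2.457 → Σ = 41.027
T = 41.027 / 11.873 = 3.455487… → 3.46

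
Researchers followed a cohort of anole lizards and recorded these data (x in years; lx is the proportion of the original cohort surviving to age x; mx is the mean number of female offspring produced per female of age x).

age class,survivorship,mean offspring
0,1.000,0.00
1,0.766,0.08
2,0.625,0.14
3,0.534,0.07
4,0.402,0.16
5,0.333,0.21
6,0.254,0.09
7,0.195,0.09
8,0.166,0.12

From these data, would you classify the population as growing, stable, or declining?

declining

R0 = Σ lx·mx = 0 + 0.06128 + 0.0875 + 0.03738 + 0.06432 + 0.06993 + 0.02286 + 0.01755 + 0.01992 = 0.38074
R0 < 1, so the population is declining.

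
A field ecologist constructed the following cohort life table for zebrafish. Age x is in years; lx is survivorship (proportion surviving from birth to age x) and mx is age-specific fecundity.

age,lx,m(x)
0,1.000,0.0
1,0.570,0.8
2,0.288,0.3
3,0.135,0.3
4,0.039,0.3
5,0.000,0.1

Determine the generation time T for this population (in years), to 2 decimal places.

1.34

lx·mx: 0, 0.456, 0.0864, 0.0405, 0.0117, 0 → R0 = 0.5946
x·lx·mx: 0, 0.456, 0.1728, 0.1215, 0.0468, 0 → Σ = 0.7971
T = 0.7971 / 0.5946 = 1.340565… → 1.34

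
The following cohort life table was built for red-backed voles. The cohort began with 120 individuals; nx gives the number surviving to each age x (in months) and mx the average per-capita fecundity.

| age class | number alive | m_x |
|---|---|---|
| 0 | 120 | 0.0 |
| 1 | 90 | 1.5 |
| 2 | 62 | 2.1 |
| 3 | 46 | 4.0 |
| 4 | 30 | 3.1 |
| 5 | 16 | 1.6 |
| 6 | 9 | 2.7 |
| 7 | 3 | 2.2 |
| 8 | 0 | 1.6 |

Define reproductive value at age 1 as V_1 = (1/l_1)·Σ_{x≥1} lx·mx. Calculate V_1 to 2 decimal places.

6.65

lx = nx/n0 = nx/120: 1, 0.75, 0.51667…, 0.38333…, 0.25, 0.13333…, 0.075, 0.025, 0
lx·mx for x ≥ 1: 1.125, 1.085…, 1.533333…, 0.775, 0.213333…, 0.2025, 0.055, 0 → sum = 4.989167…
V_1 = 4.989167… / l_1 = 4.989167… / 0.75 = 6.652222… → 6.65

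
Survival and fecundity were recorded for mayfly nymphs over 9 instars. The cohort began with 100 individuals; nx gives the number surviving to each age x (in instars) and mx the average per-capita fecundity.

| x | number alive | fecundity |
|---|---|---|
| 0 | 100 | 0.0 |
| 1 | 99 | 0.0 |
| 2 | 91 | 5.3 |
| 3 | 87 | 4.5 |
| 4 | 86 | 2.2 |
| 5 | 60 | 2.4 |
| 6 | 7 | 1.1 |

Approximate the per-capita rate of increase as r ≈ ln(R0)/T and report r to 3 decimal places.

lx = nx/n0 = nx/100: 1, 0.99, 0.91, 0.87, 0.86, 0.6, 0.07
R0 = Σ lx·mx = 0 + 0 + 4.823 + 3.915 + 1.892 + 1.44 + 0.077 = 12.147
Σ x·lx·mx = 36.621; T = 36.621/12.147 = 3.01482…
r ≈ ln(R0)/T = ln(12.147)/3.01482… = 0.82827… → 0.828

0.828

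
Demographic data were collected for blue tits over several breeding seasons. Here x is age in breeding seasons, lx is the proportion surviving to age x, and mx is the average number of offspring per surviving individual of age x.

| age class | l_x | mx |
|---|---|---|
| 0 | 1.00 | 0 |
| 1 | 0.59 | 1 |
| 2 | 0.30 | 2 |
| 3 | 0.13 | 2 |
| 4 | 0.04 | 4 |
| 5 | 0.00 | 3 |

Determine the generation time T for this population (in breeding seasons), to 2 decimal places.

1.99

lx·mx: 0, 0.59, 0.6, 0.26, 0.16, 0 → R0 = 1.61
x·lx·mx: 0, 0.59, 1.2, 0.78, 0.64, 0 → Σ = 3.21
T = 3.21 / 1.61 = 1.993789… → 1.99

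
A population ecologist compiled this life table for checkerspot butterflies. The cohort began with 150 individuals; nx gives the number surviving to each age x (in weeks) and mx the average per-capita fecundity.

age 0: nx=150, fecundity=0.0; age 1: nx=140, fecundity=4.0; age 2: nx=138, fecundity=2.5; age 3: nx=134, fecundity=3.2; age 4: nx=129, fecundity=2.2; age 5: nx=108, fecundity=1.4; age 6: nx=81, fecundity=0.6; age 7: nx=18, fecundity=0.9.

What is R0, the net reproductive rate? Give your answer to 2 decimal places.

12.22

lx = nx/n0 = nx/150: 1, 0.93333…, 0.92, 0.89333…, 0.86, 0.72, 0.54, 0.12
lx·mx by age: 0, 3.733333…, 2.3, 2.858667…, 1.892, 1.008, 0.324, 0.108
R0 = Σ lx·mx = 12.224… → 12.22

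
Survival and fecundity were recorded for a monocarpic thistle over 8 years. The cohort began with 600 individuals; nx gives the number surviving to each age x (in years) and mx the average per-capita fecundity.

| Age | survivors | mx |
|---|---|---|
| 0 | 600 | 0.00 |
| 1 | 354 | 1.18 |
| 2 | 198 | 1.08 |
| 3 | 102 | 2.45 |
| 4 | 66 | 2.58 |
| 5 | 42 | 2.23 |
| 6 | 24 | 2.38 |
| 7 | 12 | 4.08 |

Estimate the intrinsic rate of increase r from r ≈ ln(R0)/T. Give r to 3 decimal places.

0.268

lx = nx/n0 = nx/600: 1, 0.59, 0.33, 0.17, 0.11, 0.07, 0.04, 0.02
R0 = Σ lx·mx = 0 + 0.6962 + 0.3564 + 0.4165 + 0.2838 + 0.1561 + 0.0952 + 0.0816 = 2.0858
Σ x·lx·mx = 5.7166; T = 5.7166/2.0858 = 2.74072…
r ≈ ln(R0)/T = ln(2.0858)/2.74072… = 0.26823… → 0.268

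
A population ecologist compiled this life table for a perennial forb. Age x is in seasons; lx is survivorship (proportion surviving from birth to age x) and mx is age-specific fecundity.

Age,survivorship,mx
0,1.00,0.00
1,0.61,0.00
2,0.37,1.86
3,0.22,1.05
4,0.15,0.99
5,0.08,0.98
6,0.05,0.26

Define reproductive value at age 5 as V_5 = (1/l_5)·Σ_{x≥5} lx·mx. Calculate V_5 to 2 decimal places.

1.14

lx·mx for x ≥ 5: 0.0784, 0.013 → sum = 0.0914
V_5 = 0.0914 / l_5 = 0.0914 / 0.08 = 1.1425 → 1.14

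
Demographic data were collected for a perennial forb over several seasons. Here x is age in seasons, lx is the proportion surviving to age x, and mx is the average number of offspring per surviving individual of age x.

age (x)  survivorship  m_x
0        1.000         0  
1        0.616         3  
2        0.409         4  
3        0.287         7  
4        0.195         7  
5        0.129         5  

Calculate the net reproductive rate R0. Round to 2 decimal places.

7.50

lx·mx by age: 0, 1.848, 1.636, 2.009, 1.365, 0.645
R0 = Σ lx·mx = 7.503 → 7.50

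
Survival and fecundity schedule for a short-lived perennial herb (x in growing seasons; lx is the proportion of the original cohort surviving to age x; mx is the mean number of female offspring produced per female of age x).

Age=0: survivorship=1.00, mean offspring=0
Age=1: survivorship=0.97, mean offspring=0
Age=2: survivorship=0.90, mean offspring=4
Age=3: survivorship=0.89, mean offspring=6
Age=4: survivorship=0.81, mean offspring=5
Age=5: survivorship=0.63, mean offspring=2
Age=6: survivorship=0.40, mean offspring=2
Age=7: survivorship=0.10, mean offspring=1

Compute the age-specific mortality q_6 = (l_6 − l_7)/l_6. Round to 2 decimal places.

q_6 = (l_6 − l_7) / l_6 = (0.4 − 0.1) / 0.4
     = 0.3 / 0.4 = 0.75 → 0.75

0.75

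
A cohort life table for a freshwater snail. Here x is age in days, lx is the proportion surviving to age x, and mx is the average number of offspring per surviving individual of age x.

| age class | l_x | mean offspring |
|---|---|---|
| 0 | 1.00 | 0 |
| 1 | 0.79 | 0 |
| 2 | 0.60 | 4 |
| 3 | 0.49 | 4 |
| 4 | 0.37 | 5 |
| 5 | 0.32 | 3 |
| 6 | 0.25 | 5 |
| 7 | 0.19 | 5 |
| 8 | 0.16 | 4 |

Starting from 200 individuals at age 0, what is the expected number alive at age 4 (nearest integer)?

Expected survivors = N0 · l_4 = 200 × 0.37 = 74 → 74

74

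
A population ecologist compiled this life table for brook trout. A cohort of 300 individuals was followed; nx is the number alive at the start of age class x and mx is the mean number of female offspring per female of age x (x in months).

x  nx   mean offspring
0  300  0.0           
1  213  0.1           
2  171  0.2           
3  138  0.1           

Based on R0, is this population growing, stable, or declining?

lx = nx/n0 = nx/300: 1, 0.71, 0.57, 0.46
R0 = Σ lx·mx = 0 + 0.071 + 0.114 + 0.046 = 0.231
R0 < 1, so the population is declining.

declining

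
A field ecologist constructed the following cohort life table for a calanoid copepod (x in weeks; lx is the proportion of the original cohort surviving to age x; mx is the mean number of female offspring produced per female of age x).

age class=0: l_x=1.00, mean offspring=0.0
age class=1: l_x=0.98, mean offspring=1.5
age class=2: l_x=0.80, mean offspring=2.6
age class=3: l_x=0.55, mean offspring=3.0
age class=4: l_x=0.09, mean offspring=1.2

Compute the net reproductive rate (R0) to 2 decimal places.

lx·mx by age: 0, 1.47, 2.08, 1.65, 0.108
R0 = Σ lx·mx = 5.308 → 5.31

5.31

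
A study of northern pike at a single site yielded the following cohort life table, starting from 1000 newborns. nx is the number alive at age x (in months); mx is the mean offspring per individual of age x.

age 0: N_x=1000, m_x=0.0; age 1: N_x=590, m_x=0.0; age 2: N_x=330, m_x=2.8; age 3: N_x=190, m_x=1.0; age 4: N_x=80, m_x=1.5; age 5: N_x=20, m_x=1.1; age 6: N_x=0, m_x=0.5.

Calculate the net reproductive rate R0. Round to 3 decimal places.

lx = nx/n0 = nx/1000: 1, 0.59, 0.33, 0.19, 0.08, 0.02, 0
lx·mx by age: 0, 0, 0.924, 0.19, 0.12, 0.022, 0
R0 = Σ lx·mx = 1.256 → 1.256

1.256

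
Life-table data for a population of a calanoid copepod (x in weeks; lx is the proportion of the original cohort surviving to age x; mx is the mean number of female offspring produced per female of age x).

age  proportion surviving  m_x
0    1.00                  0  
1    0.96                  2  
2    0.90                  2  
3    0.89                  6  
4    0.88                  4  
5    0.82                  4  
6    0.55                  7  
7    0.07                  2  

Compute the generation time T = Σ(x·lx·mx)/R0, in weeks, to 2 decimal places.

lx·mx: 0, 1.92, 1.8, 5.34, 3.52, 3.28, 3.85, 0.14 → R0 = 19.85
x·lx·mx: 0, 1.92, 3.6, 16.02, 14.08, 16.4, 23.1, 0.98 → Σ = 76.1
T = 76.1 / 19.85 = 3.833753… → 3.83

3.83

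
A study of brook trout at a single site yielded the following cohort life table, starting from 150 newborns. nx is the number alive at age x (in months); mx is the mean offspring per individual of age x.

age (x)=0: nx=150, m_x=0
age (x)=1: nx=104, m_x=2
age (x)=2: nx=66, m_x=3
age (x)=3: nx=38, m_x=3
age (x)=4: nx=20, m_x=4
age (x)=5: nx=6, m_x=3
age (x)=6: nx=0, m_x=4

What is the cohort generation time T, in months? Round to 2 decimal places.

2.19

lx = nx/n0 = nx/150: 1, 0.69333…, 0.44, 0.25333…, 0.13333…, 0.04, 0
lx·mx: 0, 1.386667…, 1.32, 0.76…, 0.533333…, 0.12, 0 → R0 = 4.12…
x·lx·mx: 0, 1.386667…, 2.64, 2.28…, 2.133333…, 0.6, 0 → Σ = 9.04…
T = 9.04… / 4.12… = 2.194175… → 2.19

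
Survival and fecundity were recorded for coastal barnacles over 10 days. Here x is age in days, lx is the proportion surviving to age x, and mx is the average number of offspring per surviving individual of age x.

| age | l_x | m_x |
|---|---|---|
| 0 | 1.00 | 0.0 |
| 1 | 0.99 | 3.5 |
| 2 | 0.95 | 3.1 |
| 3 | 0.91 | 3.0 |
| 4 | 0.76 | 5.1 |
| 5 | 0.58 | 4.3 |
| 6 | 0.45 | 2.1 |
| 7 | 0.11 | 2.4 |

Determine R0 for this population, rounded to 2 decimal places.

lx·mx by age: 0, 3.465, 2.945, 2.73, 3.876, 2.494, 0.945, 0.264
R0 = Σ lx·mx = 16.719 → 16.72

16.72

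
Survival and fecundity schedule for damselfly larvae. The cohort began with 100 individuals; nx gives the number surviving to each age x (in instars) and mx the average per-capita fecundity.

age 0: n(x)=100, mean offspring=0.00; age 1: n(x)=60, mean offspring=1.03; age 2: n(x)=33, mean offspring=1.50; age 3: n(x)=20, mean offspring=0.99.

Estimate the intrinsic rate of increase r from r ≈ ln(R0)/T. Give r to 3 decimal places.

lx = nx/n0 = nx/100: 1, 0.6, 0.33, 0.2
R0 = Σ lx·mx = 0 + 0.618 + 0.495 + 0.198 = 1.311
Σ x·lx·mx = 2.202; T = 2.202/1.311 = 1.67963…
r ≈ ln(R0)/T = ln(1.311)/1.67963… = 0.16122… → 0.161

0.161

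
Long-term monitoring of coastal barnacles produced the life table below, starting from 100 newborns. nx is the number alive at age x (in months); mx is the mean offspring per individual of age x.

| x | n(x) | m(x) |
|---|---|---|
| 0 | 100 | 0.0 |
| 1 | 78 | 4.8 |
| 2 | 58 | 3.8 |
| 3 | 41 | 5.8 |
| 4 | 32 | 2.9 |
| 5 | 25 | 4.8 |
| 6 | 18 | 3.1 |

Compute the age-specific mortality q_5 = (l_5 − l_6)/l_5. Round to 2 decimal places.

0.28

lx = nx/n0 = nx/100: 1, 0.78, 0.58, 0.41, 0.32, 0.25, 0.18
q_5 = (l_5 − l_6) / l_5 = (0.25 − 0.18) / 0.25
     = 0.07 / 0.25 = 0.28 → 0.28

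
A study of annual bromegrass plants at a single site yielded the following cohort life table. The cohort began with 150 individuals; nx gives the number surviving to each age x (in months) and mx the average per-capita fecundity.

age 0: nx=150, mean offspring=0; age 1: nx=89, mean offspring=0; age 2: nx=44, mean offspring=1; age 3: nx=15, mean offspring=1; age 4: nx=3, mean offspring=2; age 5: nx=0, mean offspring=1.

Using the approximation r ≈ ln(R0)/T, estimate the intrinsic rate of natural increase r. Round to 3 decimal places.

lx = nx/n0 = nx/150: 1, 0.59333…, 0.29333…, 0.1, 0.02, 0
R0 = Σ lx·mx = 0 + 0 + 0.29333… + 0.1 + 0.04 + 0 = 0.433333…
Σ x·lx·mx = 1.046667…; T = 1.046667…/0.433333… = 2.41538…
r ≈ ln(R0)/T = ln(0.433333…)/2.41538… = -0.34622… → -0.346

-0.346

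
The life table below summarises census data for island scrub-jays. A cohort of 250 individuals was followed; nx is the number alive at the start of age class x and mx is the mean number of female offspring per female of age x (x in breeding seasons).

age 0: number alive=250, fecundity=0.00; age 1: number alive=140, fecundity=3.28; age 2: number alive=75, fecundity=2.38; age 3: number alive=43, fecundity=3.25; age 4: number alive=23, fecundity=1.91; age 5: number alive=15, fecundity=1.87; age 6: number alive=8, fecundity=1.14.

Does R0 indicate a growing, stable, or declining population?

lx = nx/n0 = nx/250: 1, 0.56, 0.3, 0.172, 0.092, 0.06, 0.032
R0 = Σ lx·mx = 0 + 1.8368 + 0.714 + 0.559 + 0.17572 + 0.1122 + 0.03648 = 3.4342
R0 > 1, so the population is growing.

growing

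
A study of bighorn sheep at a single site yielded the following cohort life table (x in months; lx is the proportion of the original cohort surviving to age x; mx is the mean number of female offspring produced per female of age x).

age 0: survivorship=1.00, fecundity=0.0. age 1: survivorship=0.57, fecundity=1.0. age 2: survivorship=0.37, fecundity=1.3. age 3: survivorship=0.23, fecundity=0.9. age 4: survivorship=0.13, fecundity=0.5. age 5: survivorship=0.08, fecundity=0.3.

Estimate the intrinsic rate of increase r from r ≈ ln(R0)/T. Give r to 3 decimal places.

R0 = Σ lx·mx = 0 + 0.57 + 0.481 + 0.207 + 0.065 + 0.024 = 1.347
Σ x·lx·mx = 2.533; T = 2.533/1.347 = 1.88048…
r ≈ ln(R0)/T = ln(1.347)/1.88048… = 0.15841… → 0.158

0.158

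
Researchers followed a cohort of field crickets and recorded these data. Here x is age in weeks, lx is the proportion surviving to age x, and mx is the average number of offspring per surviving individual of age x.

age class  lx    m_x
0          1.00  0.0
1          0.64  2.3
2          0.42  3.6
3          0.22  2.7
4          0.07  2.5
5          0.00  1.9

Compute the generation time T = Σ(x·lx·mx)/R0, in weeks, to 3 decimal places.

lx·mx: 0, 1.472, 1.512, 0.594, 0.175, 0 → R0 = 3.753
x·lx·mx: 0, 1.472, 3.024, 1.782, 0.7, 0 → Σ = 6.978
T = 6.978 / 3.753 = 1.859313… → 1.859

1.859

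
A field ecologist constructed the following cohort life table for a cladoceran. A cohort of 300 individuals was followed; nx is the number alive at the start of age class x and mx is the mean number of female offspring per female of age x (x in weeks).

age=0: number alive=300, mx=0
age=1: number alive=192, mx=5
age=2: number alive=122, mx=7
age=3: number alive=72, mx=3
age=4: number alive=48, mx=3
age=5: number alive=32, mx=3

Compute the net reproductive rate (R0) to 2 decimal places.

lx = nx/n0 = nx/300: 1, 0.64, 0.40667…, 0.24, 0.16, 0.10667…
lx·mx by age: 0, 3.2, 2.846667…, 0.72, 0.48, 0.32…
R0 = Σ lx·mx = 7.566667… → 7.57

7.57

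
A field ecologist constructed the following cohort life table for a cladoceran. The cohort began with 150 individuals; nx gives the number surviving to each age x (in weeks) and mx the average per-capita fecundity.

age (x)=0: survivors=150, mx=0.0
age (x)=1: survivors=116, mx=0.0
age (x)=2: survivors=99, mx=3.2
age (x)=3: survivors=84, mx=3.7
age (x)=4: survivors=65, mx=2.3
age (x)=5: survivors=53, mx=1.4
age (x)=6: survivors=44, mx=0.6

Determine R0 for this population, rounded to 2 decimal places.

lx = nx/n0 = nx/150: 1, 0.77333…, 0.66, 0.56, 0.43333…, 0.35333…, 0.29333…
lx·mx by age: 0, 0, 2.112, 2.072, 0.996667…, 0.494667…, 0.176…
R0 = Σ lx·mx = 5.851333… → 5.85

5.85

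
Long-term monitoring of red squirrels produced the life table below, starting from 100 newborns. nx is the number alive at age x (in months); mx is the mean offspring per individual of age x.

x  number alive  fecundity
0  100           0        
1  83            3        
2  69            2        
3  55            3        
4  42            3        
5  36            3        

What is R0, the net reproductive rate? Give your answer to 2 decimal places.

lx = nx/n0 = nx/100: 1, 0.83, 0.69, 0.55, 0.42, 0.36
lx·mx by age: 0, 2.49, 1.38, 1.65, 1.26, 1.08
R0 = Σ lx·mx = 7.86 → 7.86

7.86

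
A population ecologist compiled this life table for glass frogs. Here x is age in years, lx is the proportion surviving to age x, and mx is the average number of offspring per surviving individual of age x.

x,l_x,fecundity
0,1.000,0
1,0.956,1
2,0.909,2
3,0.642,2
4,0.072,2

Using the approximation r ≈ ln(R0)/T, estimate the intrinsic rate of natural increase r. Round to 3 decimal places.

0.669

R0 = Σ lx·mx = 0 + 0.956 + 1.818 + 1.284 + 0.144 = 4.202
Σ x·lx·mx = 9.02; T = 9.02/4.202 = 2.1466…
r ≈ ln(R0)/T = ln(4.202)/2.1466… = 0.66876… → 0.669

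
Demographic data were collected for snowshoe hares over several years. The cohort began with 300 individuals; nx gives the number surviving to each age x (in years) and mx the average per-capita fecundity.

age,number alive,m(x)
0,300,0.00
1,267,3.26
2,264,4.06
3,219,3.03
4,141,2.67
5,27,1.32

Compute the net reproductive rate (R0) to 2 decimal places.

lx = nx/n0 = nx/300: 1, 0.89, 0.88, 0.73, 0.47, 0.09
lx·mx by age: 0, 2.9014, 3.5728, 2.2119, 1.2549, 0.1188
R0 = Σ lx·mx = 10.0598 → 10.06

10.06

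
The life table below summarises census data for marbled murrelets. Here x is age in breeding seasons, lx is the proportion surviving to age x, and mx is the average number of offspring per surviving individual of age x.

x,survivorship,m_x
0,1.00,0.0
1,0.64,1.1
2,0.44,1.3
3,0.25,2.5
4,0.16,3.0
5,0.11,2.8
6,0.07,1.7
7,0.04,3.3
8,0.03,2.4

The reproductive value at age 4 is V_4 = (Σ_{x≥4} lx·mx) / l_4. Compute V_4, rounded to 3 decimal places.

lx·mx for x ≥ 4: 0.48, 0.308, 0.119, 0.132, 0.072 → sum = 1.111
V_4 = 1.111 / l_4 = 1.111 / 0.16 = 6.94375 → 6.944

6.944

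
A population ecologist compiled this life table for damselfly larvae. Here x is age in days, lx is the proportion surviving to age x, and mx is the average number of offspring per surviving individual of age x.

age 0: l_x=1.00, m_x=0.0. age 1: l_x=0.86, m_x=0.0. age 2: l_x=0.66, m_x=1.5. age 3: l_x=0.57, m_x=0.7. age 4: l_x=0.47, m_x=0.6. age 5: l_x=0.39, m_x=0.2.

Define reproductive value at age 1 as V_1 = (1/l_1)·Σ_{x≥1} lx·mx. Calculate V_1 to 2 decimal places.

lx·mx for x ≥ 1: 0, 0.99, 0.399, 0.282, 0.078 → sum = 1.749
V_1 = 1.749 / l_1 = 1.749 / 0.86 = 2.033721… → 2.03

2.03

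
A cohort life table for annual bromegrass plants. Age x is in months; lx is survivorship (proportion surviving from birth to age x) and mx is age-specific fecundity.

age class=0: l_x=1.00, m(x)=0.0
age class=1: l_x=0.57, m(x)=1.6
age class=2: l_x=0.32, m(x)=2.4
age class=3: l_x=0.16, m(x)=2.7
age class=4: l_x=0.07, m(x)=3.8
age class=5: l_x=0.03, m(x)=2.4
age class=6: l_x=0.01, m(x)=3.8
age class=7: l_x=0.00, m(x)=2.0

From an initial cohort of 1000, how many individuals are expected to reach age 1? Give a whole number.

570

Expected survivors = N0 · l_1 = 1000 × 0.57 = 570 → 570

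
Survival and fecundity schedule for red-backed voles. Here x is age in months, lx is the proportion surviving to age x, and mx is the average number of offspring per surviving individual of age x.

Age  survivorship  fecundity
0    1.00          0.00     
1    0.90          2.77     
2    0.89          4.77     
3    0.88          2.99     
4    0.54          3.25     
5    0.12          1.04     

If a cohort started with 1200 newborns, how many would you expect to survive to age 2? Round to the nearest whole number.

Expected survivors = N0 · l_2 = 1200 × 0.89 = 1068 → 1068

1068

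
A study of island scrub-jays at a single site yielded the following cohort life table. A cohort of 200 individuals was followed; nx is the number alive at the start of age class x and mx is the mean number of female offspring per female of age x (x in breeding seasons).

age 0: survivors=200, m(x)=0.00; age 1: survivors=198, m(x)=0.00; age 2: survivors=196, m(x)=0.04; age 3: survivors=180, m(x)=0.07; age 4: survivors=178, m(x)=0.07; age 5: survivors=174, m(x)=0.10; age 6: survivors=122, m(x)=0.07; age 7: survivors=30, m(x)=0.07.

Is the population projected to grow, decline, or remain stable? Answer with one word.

lx = nx/n0 = nx/200: 1, 0.99, 0.98, 0.9, 0.89, 0.87, 0.61, 0.15
R0 = Σ lx·mx = 0 + 0 + 0.0392 + 0.063 + 0.0623 + 0.087 + 0.0427 + 0.0105 = 0.3047
R0 < 1, so the population is declining.

declining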